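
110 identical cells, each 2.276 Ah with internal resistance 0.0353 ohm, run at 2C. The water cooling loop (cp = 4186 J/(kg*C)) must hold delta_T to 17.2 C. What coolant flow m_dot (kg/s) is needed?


Step 1: I = 2 * 2.276 = 4.552 A
Step 2: Q_cell = I^2 * R = 4.552^2 * 0.0353 = 0.73144 W
Step 3: Q_total = 110 * 0.73144 = 80.458 W
Step 4: m_dot = Q_total / (cp * dT) = 80.458 / (4186 * 17.2) = 0.001117 kg/s

0.001117 kg/s


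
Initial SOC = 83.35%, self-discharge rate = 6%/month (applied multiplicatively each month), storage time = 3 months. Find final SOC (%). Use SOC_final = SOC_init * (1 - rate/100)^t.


Monthly retention factor = 1 - 6/100 = 0.94
Over 3 months: factor^3 = 0.83058
SOC_final = 83.35 * 0.83058 = 69.23%

69.23%


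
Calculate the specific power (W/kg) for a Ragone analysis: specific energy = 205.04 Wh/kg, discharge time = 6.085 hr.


Specific power = 205.04 Wh/kg / 6.085 hr = 33.70 W/kg

33.70 W/kg


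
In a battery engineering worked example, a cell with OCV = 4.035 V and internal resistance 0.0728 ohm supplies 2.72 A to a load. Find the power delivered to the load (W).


Step 1: V_terminal = OCV - I*R = 4.035 - 2.72 * 0.0728 = 3.837 V
Step 2: P_out = V_terminal * I = 3.837 * 2.72 = 10.44 W

10.44 W


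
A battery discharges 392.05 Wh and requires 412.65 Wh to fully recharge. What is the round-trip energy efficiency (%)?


eta_e = E_dis / E_chg * 100 = 392.05 / 412.65 * 100 = 95.01%

95.01%


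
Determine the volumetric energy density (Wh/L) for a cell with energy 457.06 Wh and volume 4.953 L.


ED = E / V = 457.06 / 4.953 = 92.28 Wh/L

92.28 Wh/L


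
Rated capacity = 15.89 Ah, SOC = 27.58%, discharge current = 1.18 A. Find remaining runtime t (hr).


Step 1: remaining = SOC/100 * C_total = 27.58/100 * 15.89 = 4.3825 Ah
Step 2: t = remaining / I = 4.3825 / 1.18 = 3.714 hr

3.714 hr


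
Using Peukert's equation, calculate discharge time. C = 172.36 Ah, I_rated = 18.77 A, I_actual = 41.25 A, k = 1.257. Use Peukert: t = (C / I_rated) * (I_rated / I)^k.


t_rated = C / I_rated = 172.36 / 18.77 = 9.1827 hr
(I_rated/I)^k = (0.45503)^1.257 = 0.37167
t = t_rated * (I_rated/I)^k = 9.1827 * 0.37167 = 3.413 hr

3.413 hr


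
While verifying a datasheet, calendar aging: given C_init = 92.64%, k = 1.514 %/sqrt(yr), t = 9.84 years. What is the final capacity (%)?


sqrt(t) = sqrt(9.84) = 3.1369
C_final = 92.64 - 1.514 * 3.1369 = 87.89%

87.89%


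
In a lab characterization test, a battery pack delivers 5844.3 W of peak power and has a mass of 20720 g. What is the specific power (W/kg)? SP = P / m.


Convert: m = 20720 g = 20.72 kg
SP = P / m = 5844.3 / 20.72 = 282.1 W/kg

282.1 W/kg


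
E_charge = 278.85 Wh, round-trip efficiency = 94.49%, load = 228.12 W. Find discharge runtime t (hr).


Step 1: E_discharge = eta/100 * E_charge = 94.49/100 * 278.85 = 263.49 Wh
Step 2: t = E_discharge / P = 263.49 / 228.12 = 1.155 hr

1.155 hr


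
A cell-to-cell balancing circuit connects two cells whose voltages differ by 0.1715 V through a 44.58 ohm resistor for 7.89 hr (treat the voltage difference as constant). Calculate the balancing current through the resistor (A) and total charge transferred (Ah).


I_bal = dV / R = 0.1715 / 44.58 = 0.003847 A
Q = I_bal * t = 0.003847 * 7.89 = 0.03035 Ah

I=0.003847 A, Q=0.03035 Ah


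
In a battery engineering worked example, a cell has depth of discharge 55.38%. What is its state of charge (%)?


SOC = 100 - DOD = 100 - 55.38 = 44.62%

44.62%


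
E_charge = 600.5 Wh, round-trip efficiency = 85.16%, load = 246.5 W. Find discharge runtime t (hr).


Step 1: E_discharge = eta/100 * E_charge = 85.16/100 * 600.5 = 511.39 Wh
Step 2: t = E_discharge / P = 511.39 / 246.5 = 2.075 hr

2.075 hr


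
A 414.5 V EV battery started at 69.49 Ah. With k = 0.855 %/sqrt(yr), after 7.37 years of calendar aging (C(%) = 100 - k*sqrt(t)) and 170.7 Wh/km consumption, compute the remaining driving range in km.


Step 1: capacity retention = 100 - 0.855 * sqrt(7.37) = 100 - 0.855 * 2.7148 = 97.679%
Step 2: C_now = 69.49 * 97.679/100 = 67.877 Ah
Step 3: E_pack = V * C_now = 414.5 * 67.877 = 28135 Wh
Step 4: range = E_pack / consumption = 28135 / 170.7 = 164.8 km

164.8 km


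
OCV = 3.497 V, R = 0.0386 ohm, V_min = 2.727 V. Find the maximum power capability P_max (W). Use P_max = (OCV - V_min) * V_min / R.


P_max = (OCV - V_min) * V_min / R = (3.497 - 2.727) * 2.727 / 0.0386 = 0.77 * 2.727 / 0.0386 = 54.40 W

54.40 W


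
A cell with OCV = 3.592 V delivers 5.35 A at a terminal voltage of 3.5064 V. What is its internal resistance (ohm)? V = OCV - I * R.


R = (OCV - V) / I = (3.592 - 3.5064) / 5.35 = 0.01600 ohm

0.01600 ohm


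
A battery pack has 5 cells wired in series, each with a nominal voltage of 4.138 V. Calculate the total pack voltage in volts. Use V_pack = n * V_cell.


With 5 cells in series at 4.138 V each, V_pack = 20.69 V

20.69 V


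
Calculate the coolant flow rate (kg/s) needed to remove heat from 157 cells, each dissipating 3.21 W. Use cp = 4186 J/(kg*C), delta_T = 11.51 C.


Step 1: Total heat Q = 157 * 3.21 W = 503.97 W
Step 2: denom = cp * dT = 4186 * 11.51 = 48181
Step 3: m_dot = 503.97 / 48181 = 0.01046 kg/s

0.01046 kg/s


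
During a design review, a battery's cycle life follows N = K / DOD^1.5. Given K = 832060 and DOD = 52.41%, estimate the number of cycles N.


Step 1: DOD^1.5 = 52.41^1.5 = 379.42
Step 2: N = 832060 / 379.42 = 2193 cycles

2193 cycles


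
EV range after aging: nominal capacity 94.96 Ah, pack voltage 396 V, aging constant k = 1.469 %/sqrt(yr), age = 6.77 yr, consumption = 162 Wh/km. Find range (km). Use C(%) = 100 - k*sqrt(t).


Step 1: capacity retention = 100 - 1.469 * sqrt(6.77) = 100 - 1.469 * 2.6019 = 96.178%
Step 2: C_now = 94.96 * 96.178/100 = 91.331 Ah
Step 3: E_pack = V * C_now = 396 * 91.331 = 36167 Wh
Step 4: range = E_pack / consumption = 36167 / 162 = 223.3 km

223.3 km


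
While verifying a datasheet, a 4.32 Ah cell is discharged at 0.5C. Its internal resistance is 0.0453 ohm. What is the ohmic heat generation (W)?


Step 1: I = C_rate * capacity = 0.5 * 4.32 = 2.16 A
Step 2: Q = I^2 * R = 2.16^2 * 0.0453 = 4.6656 * 0.0453 = 0.2114 W

0.2114 W


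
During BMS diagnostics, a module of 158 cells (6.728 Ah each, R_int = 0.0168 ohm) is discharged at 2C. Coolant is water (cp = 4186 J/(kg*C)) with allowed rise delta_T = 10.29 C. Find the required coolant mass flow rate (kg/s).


Step 1: I = 2 * 6.728 = 13.456 A
Step 2: Q_cell = I^2 * R = 13.456^2 * 0.0168 = 3.0419 W
Step 3: Q_total = 158 * 3.0419 = 480.62 W
Step 4: m_dot = Q_total / (cp * dT) = 480.62 / (4186 * 10.29) = 0.01116 kg/s

0.01116 kg/s


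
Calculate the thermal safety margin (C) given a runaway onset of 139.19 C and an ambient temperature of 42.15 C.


Safety margin = 139.19 C - 42.15 C = 97.04 C

97.04 C


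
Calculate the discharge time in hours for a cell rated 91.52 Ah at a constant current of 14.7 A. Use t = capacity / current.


t = capacity / current = 91.52 / 14.7 = 6.226 hr

6.226 hr


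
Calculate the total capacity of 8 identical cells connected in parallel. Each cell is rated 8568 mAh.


Convert: C_cell = 8568 mAh = 8.568 Ah
C_total = 8 * 8.568 = 68.544 Ah

68.544 Ah


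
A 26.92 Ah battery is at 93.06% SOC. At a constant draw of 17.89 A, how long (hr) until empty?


Step 1: remaining = SOC/100 * C_total = 93.06/100 * 26.92 = 25.052 Ah
Step 2: t = remaining / I = 25.052 / 17.89 = 1.400 hr

1.400 hr


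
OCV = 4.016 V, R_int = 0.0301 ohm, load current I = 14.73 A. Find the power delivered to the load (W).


Step 1: V_terminal = OCV - I*R = 4.016 - 14.73 * 0.0301 = 3.5726 V
Step 2: P_out = V_terminal * I = 3.5726 * 14.73 = 52.62 W

52.62 W


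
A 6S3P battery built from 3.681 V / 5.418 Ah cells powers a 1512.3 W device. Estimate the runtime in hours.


Step 1: E_pack = Ns * V_cell * Np * C_cell = 6 * 3.681 * 3 * 5.418 = 358.99 Wh
Step 2: t = E_pack / P = 358.99 / 1512.3 = 0.2374 hr

0.2374 hr


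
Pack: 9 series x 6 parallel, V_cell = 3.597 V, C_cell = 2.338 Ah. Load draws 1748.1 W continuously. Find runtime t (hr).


Step 1: E_pack = Ns * V_cell * Np * C_cell = 9 * 3.597 * 6 * 2.338 = 454.13 Wh
Step 2: t = E_pack / P = 454.13 / 1748.1 = 0.2598 hr

0.2598 hr


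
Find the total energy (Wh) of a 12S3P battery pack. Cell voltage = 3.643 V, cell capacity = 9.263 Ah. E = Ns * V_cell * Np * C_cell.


E = Ns * Vcell * Np * Ccell = 12 * 3.643 * 3 * 9.263 = 1215 Wh

1215 Wh


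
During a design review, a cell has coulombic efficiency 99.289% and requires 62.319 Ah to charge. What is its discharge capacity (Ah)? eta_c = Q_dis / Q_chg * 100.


Q_dis = eta/100 * Q_chg = 99.289/100 * 62.319 = 61.88 Ah

61.88 Ah


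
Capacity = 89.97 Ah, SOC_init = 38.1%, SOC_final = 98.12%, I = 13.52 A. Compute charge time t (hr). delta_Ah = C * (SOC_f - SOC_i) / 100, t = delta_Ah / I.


delta_Ah = 89.97 * (98.12 - 38.1) / 100 = 54 Ah
t = delta_Ah / I = 54 / 13.52 = 3.994 hr

3.994 hr


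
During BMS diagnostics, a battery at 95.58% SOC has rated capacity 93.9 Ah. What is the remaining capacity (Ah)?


remaining = SOC / 100 * total = 95.58 / 100 * 93.9 = 89.75 Ah

89.75 Ah


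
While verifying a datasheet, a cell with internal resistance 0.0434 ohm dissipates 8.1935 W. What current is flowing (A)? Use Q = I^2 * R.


I = sqrt(Q / R) = sqrt(8.1935 / 0.0434) = sqrt(188.79) = 13.74 A

13.74 A


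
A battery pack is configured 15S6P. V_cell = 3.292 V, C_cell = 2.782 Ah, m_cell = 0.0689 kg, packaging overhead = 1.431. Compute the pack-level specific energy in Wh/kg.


Step 1: V_pack = 15 * 3.292 = 49.38 V
Step 2: C_pack = 6 * 2.782 = 16.692 Ah
Step 3: E_pack = V_pack * C_pack = 49.38 * 16.692 = 824.25 Wh
Step 4: m_pack = 15 * 6 * 0.0689 * 1.431 = 8.8736 kg
Step 5: ED = E_pack / m_pack = 824.25 / 8.8736 = 92.89 Wh/kg

92.89 Wh/kg


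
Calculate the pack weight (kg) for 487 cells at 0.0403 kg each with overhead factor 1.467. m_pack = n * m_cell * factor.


m_pack = n * m_cell * overhead = 487 * 0.0403 * 1.467 = 28.79 kg

28.79 kg


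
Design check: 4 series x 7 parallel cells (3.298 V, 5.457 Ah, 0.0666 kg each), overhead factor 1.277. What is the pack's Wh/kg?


Step 1: V_pack = 4 * 3.298 = 13.192 V
Step 2: C_pack = 7 * 5.457 = 38.199 Ah
Step 3: E_pack = V_pack * C_pack = 13.192 * 38.199 = 503.92 Wh
Step 4: m_pack = 4 * 7 * 0.0666 * 1.277 = 2.3813 kg
Step 5: ED = E_pack / m_pack = 503.92 / 2.3813 = 211.6 Wh/kg

211.6 Wh/kg


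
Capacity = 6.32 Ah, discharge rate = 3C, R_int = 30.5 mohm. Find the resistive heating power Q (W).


Convert: R = 30.5 mohm = 0.0305 ohm
Step 1: I = C_rate * capacity = 3 * 6.32 = 18.96 A
Step 2: Q = I^2 * R = 18.96^2 * 0.0305 = 359.48 * 0.0305 = 10.96 W

10.96 W


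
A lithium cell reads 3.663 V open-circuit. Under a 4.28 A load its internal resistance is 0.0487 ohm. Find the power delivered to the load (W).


Step 1: V_terminal = OCV - I*R = 3.663 - 4.28 * 0.0487 = 3.4546 V
Step 2: P_out = V_terminal * I = 3.4546 * 4.28 = 14.79 W

14.79 W


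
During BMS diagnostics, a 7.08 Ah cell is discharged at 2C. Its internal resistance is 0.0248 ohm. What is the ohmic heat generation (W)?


Step 1: I = C_rate * capacity = 2 * 7.08 = 14.16 A
Step 2: Q = I^2 * R = 14.16^2 * 0.0248 = 200.51 * 0.0248 = 4.973 W

4.973 W


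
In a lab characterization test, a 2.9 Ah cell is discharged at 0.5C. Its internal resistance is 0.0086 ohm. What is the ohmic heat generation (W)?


Step 1: I = C_rate * capacity = 0.5 * 2.9 = 1.45 A
Step 2: Q = I^2 * R = 1.45^2 * 0.0086 = 2.1025 * 0.0086 = 0.01808 W

0.01808 W


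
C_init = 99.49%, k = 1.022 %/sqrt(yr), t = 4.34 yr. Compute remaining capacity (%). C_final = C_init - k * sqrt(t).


sqrt(t) = sqrt(4.34) = 2.0833
C_final = 99.49 - 1.022 * 2.0833 = 97.36%

97.36%


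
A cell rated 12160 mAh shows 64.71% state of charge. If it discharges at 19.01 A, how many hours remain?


Convert: C_total = 12160 mAh = 12.16 Ah
Step 1: remaining = SOC/100 * C_total = 64.71/100 * 12.16 = 7.8687 Ah
Step 2: t = remaining / I = 7.8687 / 19.01 = 0.4139 hr

0.4139 hr


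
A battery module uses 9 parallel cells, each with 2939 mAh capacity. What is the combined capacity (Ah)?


Convert: C_cell = 2939 mAh = 2.939 Ah
C_total = 9 * 2.939 = 26.451 Ah

26.451 Ah


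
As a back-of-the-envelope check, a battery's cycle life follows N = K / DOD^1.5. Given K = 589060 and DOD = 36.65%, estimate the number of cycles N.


Step 1: DOD^1.5 = 36.65^1.5 = 221.88
Step 2: N = 589060 / 221.88 = 2655 cycles

2655 cycles


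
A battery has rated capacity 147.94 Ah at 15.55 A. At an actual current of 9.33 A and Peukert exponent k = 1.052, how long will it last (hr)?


Step 1: t_rated = C / I_rated = 147.94 / 15.55 = 9.5138 hr
Step 2: ratio = 15.55 / 9.33 = 1.6667
Step 3: ratio^k = 1.6667^1.052 = 1.7116
Step 4: t = t_rated * ratio^k = 9.5138 * 1.7116 = 16.28 hr

16.28 hr


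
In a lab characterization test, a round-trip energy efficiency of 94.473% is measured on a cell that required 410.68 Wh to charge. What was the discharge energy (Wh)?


E_dis = eta/100 * E_chg = 94.473/100 * 410.68 = 388.0 Wh

388.0 Wh


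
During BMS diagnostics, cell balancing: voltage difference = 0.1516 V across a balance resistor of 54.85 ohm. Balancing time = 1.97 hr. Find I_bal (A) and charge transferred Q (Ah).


First, Ohm's law: I_bal = 0.1516 V / 54.85 ohm = 0.0027639 A
Then Q = I * t = 0.0027639 A * 1.97 hr = 0.005445 Ah

I=0.0027639 A, Q=0.005445 Ah


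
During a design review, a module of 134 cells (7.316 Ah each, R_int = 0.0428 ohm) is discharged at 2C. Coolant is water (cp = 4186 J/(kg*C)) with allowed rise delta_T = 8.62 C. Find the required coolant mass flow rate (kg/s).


Step 1: I = 2 * 7.316 = 14.632 A
Step 2: Q_cell = I^2 * R = 14.632^2 * 0.0428 = 9.1633 W
Step 3: Q_total = 134 * 9.1633 = 1227.9 W
Step 4: m_dot = Q_total / (cp * dT) = 1227.9 / (4186 * 8.62) = 0.03403 kg/s

0.03403 kg/s


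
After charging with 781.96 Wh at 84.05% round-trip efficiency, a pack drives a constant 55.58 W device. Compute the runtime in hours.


Step 1: E_discharge = eta/100 * E_charge = 84.05/100 * 781.96 = 657.24 Wh
Step 2: t = E_discharge / P = 657.24 / 55.58 = 11.83 hr

11.83 hr


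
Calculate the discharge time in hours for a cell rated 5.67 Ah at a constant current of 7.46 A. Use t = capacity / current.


Runtime = 5.67 Ah / 7.46 A = 0.7601 hr

0.7601 hr


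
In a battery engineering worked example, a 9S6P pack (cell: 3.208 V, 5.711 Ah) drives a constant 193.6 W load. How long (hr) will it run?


Step 1: E_pack = Ns * V_cell * Np * C_cell = 9 * 3.208 * 6 * 5.711 = 989.33 Wh
Step 2: t = E_pack / P = 989.33 / 193.6 = 5.110 hr

5.110 hr


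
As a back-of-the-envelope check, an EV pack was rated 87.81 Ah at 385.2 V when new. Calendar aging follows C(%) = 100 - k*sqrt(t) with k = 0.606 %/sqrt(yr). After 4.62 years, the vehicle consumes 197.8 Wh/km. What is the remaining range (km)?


Step 1: capacity retention = 100 - 0.606 * sqrt(4.62) = 100 - 0.606 * 2.1494 = 98.697%
Step 2: C_now = 87.81 * 98.697/100 = 86.666 Ah
Step 3: E_pack = V * C_now = 385.2 * 86.666 = 33384 Wh
Step 4: range = E_pack / consumption = 33384 / 197.8 = 168.8 km

168.8 km


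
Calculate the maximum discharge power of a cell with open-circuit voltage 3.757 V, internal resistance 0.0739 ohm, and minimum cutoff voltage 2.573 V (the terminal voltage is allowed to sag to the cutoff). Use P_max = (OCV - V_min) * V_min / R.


dV = OCV - V_min = 1.184 V (so I_max = dV / R)
P_max = dV * V_min / R = 1.184 * 2.573 / 0.0739 = 41.22 W

41.22 W


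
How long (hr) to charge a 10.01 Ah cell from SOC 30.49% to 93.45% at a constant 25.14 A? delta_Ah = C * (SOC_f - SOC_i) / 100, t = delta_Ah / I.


Step 1: dSOC = 93.45% - 30.49% = 62.96%
Step 2: delta_Ah = 10.01 * 62.96 / 100 = 6.3023 Ah
Step 3: t = 6.3023 / 25.14 = 0.2507 hr

0.2507 hr


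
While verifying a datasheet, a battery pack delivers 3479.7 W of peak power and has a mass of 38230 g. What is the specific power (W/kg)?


Convert: m = 38230 g = 38.23 kg
Specific power = 3479.7 W / 38.23 kg = 91.02 W/kg

91.02 W/kg


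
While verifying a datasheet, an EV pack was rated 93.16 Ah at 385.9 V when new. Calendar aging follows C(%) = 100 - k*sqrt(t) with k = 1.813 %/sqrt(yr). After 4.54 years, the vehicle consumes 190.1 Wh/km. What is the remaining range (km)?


Step 1: capacity retention = 100 - 1.813 * sqrt(4.54) = 100 - 1.813 * 2.1307 = 96.137%
Step 2: C_now = 93.16 * 96.137/100 = 89.561 Ah
Step 3: E_pack = V * C_now = 385.9 * 89.561 = 34562 Wh
Step 4: range = E_pack / consumption = 34562 / 190.1 = 181.8 km

181.8 km


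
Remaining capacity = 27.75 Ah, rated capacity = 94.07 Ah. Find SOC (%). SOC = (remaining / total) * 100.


SOC = (remaining / total) * 100 = (27.75 / 94.07) * 100 = 29.50%

29.50%


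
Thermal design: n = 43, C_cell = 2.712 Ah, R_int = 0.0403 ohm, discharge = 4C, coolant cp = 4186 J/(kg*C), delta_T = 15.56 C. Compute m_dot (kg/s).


Step 1: I = 4 * 2.712 = 10.848 A
Step 2: Q_cell = I^2 * R = 10.848^2 * 0.0403 = 4.7425 W
Step 3: Q_total = 43 * 4.7425 = 203.93 W
Step 4: m_dot = Q_total / (cp * dT) = 203.93 / (4186 * 15.56) = 0.003131 kg/s

0.003131 kg/s


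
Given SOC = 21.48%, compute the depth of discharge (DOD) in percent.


DOD = 100 - SOC = 100 - 21.48 = 78.52%

78.52%


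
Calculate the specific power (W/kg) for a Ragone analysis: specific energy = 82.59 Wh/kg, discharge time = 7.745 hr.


P_specific = E / t = 82.59 / 7.745 = 10.66 W/kg

10.66 W/kg


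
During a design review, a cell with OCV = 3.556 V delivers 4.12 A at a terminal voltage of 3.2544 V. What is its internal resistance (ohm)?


R = (OCV - V) / I = (3.556 - 3.2544) / 4.12 = 0.07320 ohm

0.07320 ohm


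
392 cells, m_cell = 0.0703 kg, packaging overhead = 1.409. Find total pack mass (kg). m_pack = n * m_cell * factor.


m_pack = n * m_cell * overhead = 392 * 0.0703 * 1.409 = 38.83 kg

38.83 kg


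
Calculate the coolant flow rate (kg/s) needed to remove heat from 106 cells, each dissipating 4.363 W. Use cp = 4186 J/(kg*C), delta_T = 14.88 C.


Step 1: Total heat Q = 106 * 4.363 W = 462.48 W
Step 2: denom = cp * dT = 4186 * 14.88 = 62288
Step 3: m_dot = 462.48 / 62288 = 0.007425 kg/s

0.007425 kg/s


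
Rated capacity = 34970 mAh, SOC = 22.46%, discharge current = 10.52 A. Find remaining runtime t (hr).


Convert: C_total = 34970 mAh = 34.97 Ah
Step 1: remaining = SOC/100 * C_total = 22.46/100 * 34.97 = 7.8543 Ah
Step 2: t = remaining / I = 7.8543 / 10.52 = 0.7466 hr

0.7466 hr


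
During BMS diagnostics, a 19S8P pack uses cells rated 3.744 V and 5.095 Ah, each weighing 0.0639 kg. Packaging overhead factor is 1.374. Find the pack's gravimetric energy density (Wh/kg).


Step 1: V_pack = 19 * 3.744 = 71.136 V
Step 2: C_pack = 8 * 5.095 = 40.76 Ah
Step 3: E_pack = V_pack * C_pack = 71.136 * 40.76 = 2899.5 Wh
Step 4: m_pack = 19 * 8 * 0.0639 * 1.374 = 13.345 kg
Step 5: ED = E_pack / m_pack = 2899.5 / 13.345 = 217.3 Wh/kg

217.3 Wh/kg


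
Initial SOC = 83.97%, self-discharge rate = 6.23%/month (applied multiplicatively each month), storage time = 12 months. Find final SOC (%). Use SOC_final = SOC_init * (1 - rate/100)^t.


Monthly retention factor = 1 - 6.23/100 = 0.9377
Over 12 months: factor^12 = 0.46213
SOC_final = 83.97 * 0.46213 = 38.81%

38.81%


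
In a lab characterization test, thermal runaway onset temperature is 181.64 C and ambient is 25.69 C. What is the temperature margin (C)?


Safety margin = 181.64 C - 25.69 C = 155.95 C

155.95 C


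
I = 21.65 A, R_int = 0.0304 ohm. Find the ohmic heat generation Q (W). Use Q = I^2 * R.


Q = I^2 * R = 21.65^2 * 0.0304 = 14.25 W

14.25 W


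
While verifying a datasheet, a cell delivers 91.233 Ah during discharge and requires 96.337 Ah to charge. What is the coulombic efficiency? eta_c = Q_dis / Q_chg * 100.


Coulombic efficiency = 91.233/96.337 * 100% = 94.70%

94.70%


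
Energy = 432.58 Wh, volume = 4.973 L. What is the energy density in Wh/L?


Volumetric ED = 432.58 Wh / 4.973 L = 86.99 Wh/L

86.99 Wh/L


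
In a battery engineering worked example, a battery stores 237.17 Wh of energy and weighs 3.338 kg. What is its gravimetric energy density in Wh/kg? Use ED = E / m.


ED = E / m = 237.17 / 3.338 = 71.05 Wh/kg

71.05 Wh/kg


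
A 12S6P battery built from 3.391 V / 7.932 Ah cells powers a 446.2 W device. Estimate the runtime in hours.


Step 1: E_pack = Ns * V_cell * Np * C_cell = 12 * 3.391 * 6 * 7.932 = 1936.6 Wh
Step 2: t = E_pack / P = 1936.6 / 446.2 = 4.340 hr

4.340 hr


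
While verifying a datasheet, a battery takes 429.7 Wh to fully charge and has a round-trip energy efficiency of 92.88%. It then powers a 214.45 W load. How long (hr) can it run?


Step 1: E_discharge = eta/100 * E_charge = 92.88/100 * 429.7 = 399.11 Wh
Step 2: t = E_discharge / P = 399.11 / 214.45 = 1.861 hr

1.861 hr


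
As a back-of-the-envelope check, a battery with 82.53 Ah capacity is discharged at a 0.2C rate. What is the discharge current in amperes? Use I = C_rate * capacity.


I = C_rate * capacity = 0.2 * 82.53 = 16.506 A

16.506 A


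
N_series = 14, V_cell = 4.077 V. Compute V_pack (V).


With 14 cells in series at 4.077 V each, V_pack = 57.078 V

57.078 V


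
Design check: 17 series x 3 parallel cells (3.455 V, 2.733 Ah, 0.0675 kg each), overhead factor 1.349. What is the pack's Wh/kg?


Step 1: V_pack = 17 * 3.455 = 58.735 V
Step 2: C_pack = 3 * 2.733 = 8.199 Ah
Step 3: E_pack = V_pack * C_pack = 58.735 * 8.199 = 481.57 Wh
Step 4: m_pack = 17 * 3 * 0.0675 * 1.349 = 4.6439 kg
Step 5: ED = E_pack / m_pack = 481.57 / 4.6439 = 103.7 Wh/kg

103.7 Wh/kg


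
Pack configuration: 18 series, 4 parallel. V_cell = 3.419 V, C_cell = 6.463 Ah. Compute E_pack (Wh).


E = Ns * Vcell * Np * Ccell = 18 * 3.419 * 4 * 6.463 = 1591 Wh

1591 Wh


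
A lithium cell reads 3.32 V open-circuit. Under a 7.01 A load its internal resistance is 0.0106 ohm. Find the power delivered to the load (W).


Step 1: V_terminal = OCV - I*R = 3.32 - 7.01 * 0.0106 = 3.2457 V
Step 2: P_out = V_terminal * I = 3.2457 * 7.01 = 22.75 W

22.75 W


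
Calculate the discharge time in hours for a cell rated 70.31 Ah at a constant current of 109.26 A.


t = capacity / current = 70.31 / 109.26 = 0.6435 hr

0.6435 hr


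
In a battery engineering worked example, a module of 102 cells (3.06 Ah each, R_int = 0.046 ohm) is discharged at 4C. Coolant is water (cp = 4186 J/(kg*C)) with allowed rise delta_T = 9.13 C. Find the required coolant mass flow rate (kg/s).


Step 1: I = 4 * 3.06 = 12.24 A
Step 2: Q_cell = I^2 * R = 12.24^2 * 0.046 = 6.8916 W
Step 3: Q_total = 102 * 6.8916 = 702.94 W
Step 4: m_dot = Q_total / (cp * dT) = 702.94 / (4186 * 9.13) = 0.01839 kg/s

0.01839 kg/s


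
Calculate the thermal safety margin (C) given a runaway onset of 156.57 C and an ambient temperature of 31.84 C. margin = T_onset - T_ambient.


Safety margin = 156.57 C - 31.84 C = 124.73 C

124.73 C


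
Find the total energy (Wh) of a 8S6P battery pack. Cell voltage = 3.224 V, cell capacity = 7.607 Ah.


V_pack = 8 * 3.224 = 25.792 V
C_pack = 6 * 7.607 = 45.642 Ah
E = V_pack * C_pack = 25.792 * 45.642 = 1177 Wh

1177 Wh


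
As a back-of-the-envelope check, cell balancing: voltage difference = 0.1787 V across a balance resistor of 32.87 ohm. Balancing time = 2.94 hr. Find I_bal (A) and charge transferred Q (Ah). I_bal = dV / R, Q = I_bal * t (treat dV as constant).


First, Ohm's law: I_bal = 0.1787 V / 32.87 ohm = 0.0054366 A
Then Q = I * t = 0.0054366 A * 2.94 hr = 0.01598 Ah

I=0.0054366 A, Q=0.01598 Ah


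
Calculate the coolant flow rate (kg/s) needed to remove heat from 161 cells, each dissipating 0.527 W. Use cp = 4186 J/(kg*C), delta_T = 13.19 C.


Q_total = 161 * 0.527 = 84.847 W
m_dot = Q_total / (cp * dT) = 84.847 / (4186 * 13.19) = 0.001537 kg/s

0.001537 kg/s


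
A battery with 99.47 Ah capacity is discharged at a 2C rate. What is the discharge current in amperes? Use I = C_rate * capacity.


At 2C: I = 2 * 99.47 Ah = 198.94 A

198.94 A


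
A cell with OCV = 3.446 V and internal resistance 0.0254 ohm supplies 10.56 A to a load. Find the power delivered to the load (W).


Step 1: V_terminal = OCV - I*R = 3.446 - 10.56 * 0.0254 = 3.1778 V
Step 2: P_out = V_terminal * I = 3.1778 * 10.56 = 33.56 W

33.56 W


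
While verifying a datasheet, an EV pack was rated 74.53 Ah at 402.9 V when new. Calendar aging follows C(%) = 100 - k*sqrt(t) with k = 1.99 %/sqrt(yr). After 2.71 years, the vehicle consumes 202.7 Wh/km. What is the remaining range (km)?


Step 1: capacity retention = 100 - 1.99 * sqrt(2.71) = 100 - 1.99 * 1.6462 = 96.724%
Step 2: C_now = 74.53 * 96.724/100 = 72.088 Ah
Step 3: E_pack = V * C_now = 402.9 * 72.088 = 29044 Wh
Step 4: range = E_pack / consumption = 29044 / 202.7 = 143.3 km

143.3 km


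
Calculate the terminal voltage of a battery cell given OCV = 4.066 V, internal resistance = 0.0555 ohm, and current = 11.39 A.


IR drop = 11.39 * 0.0555 = 0.63215 V
V = 4.066 - 0.63215 = 3.434 V

3.434 V


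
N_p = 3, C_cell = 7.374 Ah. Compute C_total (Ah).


Parallel capacities add: 3 * 7.374 Ah = 22.122 Ah

22.122 Ah


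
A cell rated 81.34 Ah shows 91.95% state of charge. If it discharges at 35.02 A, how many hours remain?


Step 1: remaining = SOC/100 * C_total = 91.95/100 * 81.34 = 74.792 Ah
Step 2: t = remaining / I = 74.792 / 35.02 = 2.136 hr

2.136 hr


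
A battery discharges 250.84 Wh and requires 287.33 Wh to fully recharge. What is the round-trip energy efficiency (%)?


eta_e = E_dis / E_chg * 100 = 250.84 / 287.33 * 100 = 87.30%

87.30%


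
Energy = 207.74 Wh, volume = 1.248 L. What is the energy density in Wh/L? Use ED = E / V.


Volumetric ED = 207.74 Wh / 1.248 L = 166.5 Wh/L

166.5 Wh/L


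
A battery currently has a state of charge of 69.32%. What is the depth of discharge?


DOD = 100 - SOC = 100 - 69.32 = 30.68%

30.68%


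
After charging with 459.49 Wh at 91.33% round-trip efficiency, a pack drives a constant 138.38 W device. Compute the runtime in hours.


Step 1: E_discharge = eta/100 * E_charge = 91.33/100 * 459.49 = 419.65 Wh
Step 2: t = E_discharge / P = 419.65 / 138.38 = 3.033 hr

3.033 hr


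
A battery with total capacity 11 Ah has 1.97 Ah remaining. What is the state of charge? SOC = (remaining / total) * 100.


SOC% = 1.97 / 11 * 100 = 17.91%

17.91%


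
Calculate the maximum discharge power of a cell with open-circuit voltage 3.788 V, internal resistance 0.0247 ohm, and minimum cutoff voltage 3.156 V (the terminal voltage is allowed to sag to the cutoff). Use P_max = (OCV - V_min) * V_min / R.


P_max = (OCV - V_min) * V_min / R = (3.788 - 3.156) * 3.156 / 0.0247 = 0.632 * 3.156 / 0.0247 = 80.75 W

80.75 W


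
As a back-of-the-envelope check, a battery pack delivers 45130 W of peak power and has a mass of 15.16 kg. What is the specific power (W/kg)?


SP = P / m = 45130 / 15.16 = 2977 W/kg

2977 W/kg


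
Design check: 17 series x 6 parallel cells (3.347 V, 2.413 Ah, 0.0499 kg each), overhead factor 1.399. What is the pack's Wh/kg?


Step 1: V_pack = 17 * 3.347 = 56.899 V
Step 2: C_pack = 6 * 2.413 = 14.478 Ah
Step 3: E_pack = V_pack * C_pack = 56.899 * 14.478 = 823.78 Wh
Step 4: m_pack = 17 * 6 * 0.0499 * 1.399 = 7.1206 kg
Step 5: ED = E_pack / m_pack = 823.78 / 7.1206 = 115.7 Wh/kg

115.7 Wh/kg


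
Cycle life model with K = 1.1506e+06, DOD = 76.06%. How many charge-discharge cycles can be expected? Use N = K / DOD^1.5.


DOD^1.5 = 663.34
N = K / DOD^1.5 = 1.1506e+06 / 663.34 = 1735

1735 cycles


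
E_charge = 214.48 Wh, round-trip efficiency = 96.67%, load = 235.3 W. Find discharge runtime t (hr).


Step 1: E_discharge = eta/100 * E_charge = 96.67/100 * 214.48 = 207.34 Wh
Step 2: t = E_discharge / P = 207.34 / 235.3 = 0.8812 hr

0.8812 hr


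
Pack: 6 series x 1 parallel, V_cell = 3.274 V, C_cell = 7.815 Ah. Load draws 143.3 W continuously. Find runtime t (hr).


Step 1: E_pack = Ns * V_cell * Np * C_cell = 6 * 3.274 * 1 * 7.815 = 153.52 Wh
Step 2: t = E_pack / P = 153.52 / 143.3 = 1.071 hr

1.071 hr


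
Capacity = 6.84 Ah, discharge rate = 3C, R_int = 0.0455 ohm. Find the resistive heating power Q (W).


Step 1: I = C_rate * capacity = 3 * 6.84 = 20.52 A
Step 2: Q = I^2 * R = 20.52^2 * 0.0455 = 421.07 * 0.0455 = 19.16 W

19.16 W


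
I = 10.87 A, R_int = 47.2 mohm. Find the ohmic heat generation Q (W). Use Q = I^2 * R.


Convert: R = 47.2 mohm = 0.0472 ohm
I^2 = 118.16
Q = 118.16 * 0.0472 = 5.577 W

5.577 W


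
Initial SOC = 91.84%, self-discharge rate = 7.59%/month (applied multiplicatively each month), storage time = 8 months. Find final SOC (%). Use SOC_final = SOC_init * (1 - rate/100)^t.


Monthly retention factor = 1 - 7.59/100 = 0.9241
Over 8 months: factor^8 = 0.5318
SOC_final = 91.84 * 0.5318 = 48.84%

48.84%


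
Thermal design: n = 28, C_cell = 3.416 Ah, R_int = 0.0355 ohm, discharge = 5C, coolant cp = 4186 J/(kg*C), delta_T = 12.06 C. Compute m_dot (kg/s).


Step 1: I = 5 * 3.416 = 17.08 A
Step 2: Q_cell = I^2 * R = 17.08^2 * 0.0355 = 10.356 W
Step 3: Q_total = 28 * 10.356 = 289.97 W
Step 4: m_dot = Q_total / (cp * dT) = 289.97 / (4186 * 12.06) = 0.005744 kg/s

0.005744 kg/s


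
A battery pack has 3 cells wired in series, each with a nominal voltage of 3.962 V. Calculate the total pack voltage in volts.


V_pack = n * V_cell = 3 * 3.962 = 11.886 V

11.886 V


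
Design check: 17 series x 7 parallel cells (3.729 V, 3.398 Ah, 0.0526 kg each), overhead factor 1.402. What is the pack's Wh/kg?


Step 1: V_pack = 17 * 3.729 = 63.393 V
Step 2: C_pack = 7 * 3.398 = 23.786 Ah
Step 3: E_pack = V_pack * C_pack = 63.393 * 23.786 = 1507.9 Wh
Step 4: m_pack = 17 * 7 * 0.0526 * 1.402 = 8.7757 kg
Step 5: ED = E_pack / m_pack = 1507.9 / 8.7757 = 171.8 Wh/kg

171.8 Wh/kg


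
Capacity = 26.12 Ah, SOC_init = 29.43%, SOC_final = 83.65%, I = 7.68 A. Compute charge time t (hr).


Step 1: dSOC = 83.65% - 29.43% = 54.22%
Step 2: delta_Ah = 26.12 * 54.22 / 100 = 14.162 Ah
Step 3: t = 14.162 / 7.68 = 1.844 hr

1.844 hr


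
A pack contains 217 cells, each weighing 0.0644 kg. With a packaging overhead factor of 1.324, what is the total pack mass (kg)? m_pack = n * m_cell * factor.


m_pack = n * m_cell * overhead = 217 * 0.0644 * 1.324 = 18.50 kg

18.50 kg


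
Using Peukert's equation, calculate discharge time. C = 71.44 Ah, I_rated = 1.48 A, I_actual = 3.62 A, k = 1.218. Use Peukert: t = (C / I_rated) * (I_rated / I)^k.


Step 1: t_rated = C / I_rated = 71.44 / 1.48 = 48.27 hr
Step 2: ratio = 1.48 / 3.62 = 0.40884
Step 3: ratio^k = 0.40884^1.218 = 0.33641
Step 4: t = t_rated * ratio^k = 48.27 * 0.33641 = 16.24 hr

16.24 hr


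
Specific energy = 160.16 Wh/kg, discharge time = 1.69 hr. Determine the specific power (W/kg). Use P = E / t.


Specific power = 160.16 Wh/kg / 1.69 hr = 94.77 W/kg

94.77 W/kg


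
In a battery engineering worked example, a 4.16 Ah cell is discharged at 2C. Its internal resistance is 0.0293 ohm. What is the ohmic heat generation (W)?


Step 1: I = C_rate * capacity = 2 * 4.16 = 8.32 A
Step 2: Q = I^2 * R = 8.32^2 * 0.0293 = 69.222 * 0.0293 = 2.028 W

2.028 W


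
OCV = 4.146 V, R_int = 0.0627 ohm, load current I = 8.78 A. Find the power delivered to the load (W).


Step 1: V_terminal = OCV - I*R = 4.146 - 8.78 * 0.0627 = 3.5955 V
Step 2: P_out = V_terminal * I = 3.5955 * 8.78 = 31.57 W

31.57 W


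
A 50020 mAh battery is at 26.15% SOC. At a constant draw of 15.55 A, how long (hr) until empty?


Convert: C_total = 50020 mAh = 50.02 Ah
Step 1: remaining = SOC/100 * C_total = 26.15/100 * 50.02 = 13.08 Ah
Step 2: t = remaining / I = 13.08 / 15.55 = 0.8412 hr

0.8412 hr


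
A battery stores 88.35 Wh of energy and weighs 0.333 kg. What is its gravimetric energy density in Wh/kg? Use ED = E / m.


Specific energy = 88.35 Wh / 0.333 kg = 265.3 Wh/kg

265.3 Wh/kg


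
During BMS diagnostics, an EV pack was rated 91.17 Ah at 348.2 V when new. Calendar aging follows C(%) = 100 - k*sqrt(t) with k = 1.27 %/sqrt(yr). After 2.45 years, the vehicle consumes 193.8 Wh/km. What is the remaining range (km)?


Step 1: capacity retention = 100 - 1.27 * sqrt(2.45) = 100 - 1.27 * 1.5652 = 98.012%
Step 2: C_now = 91.17 * 98.012/100 = 89.358 Ah
Step 3: E_pack = V * C_now = 348.2 * 89.358 = 31114 Wh
Step 4: range = E_pack / consumption = 31114 / 193.8 = 160.5 km

160.5 km


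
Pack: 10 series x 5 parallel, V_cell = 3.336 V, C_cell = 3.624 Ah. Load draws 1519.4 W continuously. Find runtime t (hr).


Step 1: E_pack = Ns * V_cell * Np * C_cell = 10 * 3.336 * 5 * 3.624 = 604.48 Wh
Step 2: t = E_pack / P = 604.48 / 1519.4 = 0.3978 hr

0.3978 hr


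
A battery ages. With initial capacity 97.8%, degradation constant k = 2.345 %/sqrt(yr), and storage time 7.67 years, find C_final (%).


sqrt(t) = sqrt(7.67) = 2.7695
C_final = 97.8 - 2.345 * 2.7695 = 91.31%

91.31%


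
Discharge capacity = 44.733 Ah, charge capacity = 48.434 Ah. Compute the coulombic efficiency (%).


Coulombic efficiency = 44.733/48.434 * 100% = 92.36%

92.36%


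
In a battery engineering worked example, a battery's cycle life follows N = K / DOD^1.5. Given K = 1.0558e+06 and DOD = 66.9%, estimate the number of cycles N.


Step 1: DOD^1.5 = 66.9^1.5 = 547.19
Step 2: N = 1.0558e+06 / 547.19 = 1929 cycles

1929 cycles


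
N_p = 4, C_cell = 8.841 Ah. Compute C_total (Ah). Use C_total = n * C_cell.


C_total = 4 * 8.841 = 35.364 Ah

35.364 Ah


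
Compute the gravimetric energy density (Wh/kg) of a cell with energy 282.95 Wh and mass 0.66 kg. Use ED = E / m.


ED = E / m = 282.95 / 0.66 = 428.7 Wh/kg

428.7 Wh/kg


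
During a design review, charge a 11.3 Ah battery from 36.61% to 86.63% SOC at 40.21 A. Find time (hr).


Step 1: dSOC = 86.63% - 36.61% = 50.02%
Step 2: delta_Ah = 11.3 * 50.02 / 100 = 5.6523 Ah
Step 3: t = 5.6523 / 40.21 = 0.1406 hr

0.1406 hr


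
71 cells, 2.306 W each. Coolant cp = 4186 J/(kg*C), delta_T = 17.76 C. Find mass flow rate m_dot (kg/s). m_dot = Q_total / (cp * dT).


Q_total = 71 * 2.306 = 163.73 W
m_dot = Q_total / (cp * dT) = 163.73 / (4186 * 17.76) = 0.002202 kg/s

0.002202 kg/s


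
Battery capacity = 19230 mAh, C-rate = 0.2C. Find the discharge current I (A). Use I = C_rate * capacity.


Convert: capacity = 19230 mAh = 19.23 Ah
I = C_rate * capacity = 0.2 * 19.23 = 3.846 A

3.846 A


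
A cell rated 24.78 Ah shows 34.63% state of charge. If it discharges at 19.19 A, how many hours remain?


Step 1: remaining = SOC/100 * C_total = 34.63/100 * 24.78 = 8.5813 Ah
Step 2: t = remaining / I = 8.5813 / 19.19 = 0.4472 hr

0.4472 hr


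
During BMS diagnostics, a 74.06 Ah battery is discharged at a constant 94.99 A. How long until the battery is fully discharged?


t = capacity / current = 74.06 / 94.99 = 0.7797 hr

0.7797 hr


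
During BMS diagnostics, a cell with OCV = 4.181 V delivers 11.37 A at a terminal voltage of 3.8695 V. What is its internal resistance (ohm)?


R = (OCV - V) / I = (4.181 - 3.8695) / 11.37 = 0.02740 ohm

0.02740 ohm


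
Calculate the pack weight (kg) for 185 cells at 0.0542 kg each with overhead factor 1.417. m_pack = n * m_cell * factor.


m_pack = n * m_cell * overhead = 185 * 0.0542 * 1.417 = 14.21 kg

14.21 kg


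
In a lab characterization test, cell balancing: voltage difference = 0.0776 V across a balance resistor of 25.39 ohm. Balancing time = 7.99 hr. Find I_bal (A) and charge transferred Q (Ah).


I_bal = dV / R = 0.0776 / 25.39 = 0.0030563 A
Q = I_bal * t = 0.0030563 * 7.99 = 0.02442 Ah

I=0.0030563 A, Q=0.02442 Ah


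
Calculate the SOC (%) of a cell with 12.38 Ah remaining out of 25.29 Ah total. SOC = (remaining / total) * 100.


SOC% = 12.38 / 25.29 * 100 = 48.95%

48.95%


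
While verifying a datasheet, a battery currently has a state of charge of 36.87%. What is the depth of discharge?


Complement of SOC: DOD = 100% - 36.87% = 63.13%

63.13%


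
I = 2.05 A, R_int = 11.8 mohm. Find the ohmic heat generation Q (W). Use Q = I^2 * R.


Convert: R = 11.8 mohm = 0.0118 ohm
I^2 = 4.2025
Q = 4.2025 * 0.0118 = 0.04959 W

0.04959 W


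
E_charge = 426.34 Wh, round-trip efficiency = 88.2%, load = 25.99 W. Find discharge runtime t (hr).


Step 1: E_discharge = eta/100 * E_charge = 88.2/100 * 426.34 = 376.03 Wh
Step 2: t = E_discharge / P = 376.03 / 25.99 = 14.47 hr

14.47 hr


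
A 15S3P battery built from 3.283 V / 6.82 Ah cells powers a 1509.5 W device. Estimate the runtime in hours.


Step 1: E_pack = Ns * V_cell * Np * C_cell = 15 * 3.283 * 3 * 6.82 = 1007.6 Wh
Step 2: t = E_pack / P = 1007.6 / 1509.5 = 0.6675 hr

0.6675 hr


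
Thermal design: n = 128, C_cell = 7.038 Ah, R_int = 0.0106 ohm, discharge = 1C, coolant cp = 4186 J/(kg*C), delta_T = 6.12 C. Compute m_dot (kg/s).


Step 1: I = 1 * 7.038 = 7.038 A
Step 2: Q_cell = I^2 * R = 7.038^2 * 0.0106 = 0.52505 W
Step 3: Q_total = 128 * 0.52505 = 67.206 W
Step 4: m_dot = Q_total / (cp * dT) = 67.206 / (4186 * 6.12) = 0.002623 kg/s

0.002623 kg/s


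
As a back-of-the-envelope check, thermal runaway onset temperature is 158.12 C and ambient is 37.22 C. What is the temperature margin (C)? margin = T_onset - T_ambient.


margin = T_onset - T_ambient = 158.12 - 37.22 = 120.9 C

120.9 C


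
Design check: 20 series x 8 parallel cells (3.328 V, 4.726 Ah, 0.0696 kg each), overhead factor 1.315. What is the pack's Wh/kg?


Step 1: V_pack = 20 * 3.328 = 66.56 V
Step 2: C_pack = 8 * 4.726 = 37.808 Ah
Step 3: E_pack = V_pack * C_pack = 66.56 * 37.808 = 2516.5 Wh
Step 4: m_pack = 20 * 8 * 0.0696 * 1.315 = 14.644 kg
Step 5: ED = E_pack / m_pack = 2516.5 / 14.644 = 171.8 Wh/kg

171.8 Wh/kg


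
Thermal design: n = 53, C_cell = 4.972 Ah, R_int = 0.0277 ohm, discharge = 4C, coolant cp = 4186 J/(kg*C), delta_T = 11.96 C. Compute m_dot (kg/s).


Step 1: I = 4 * 4.972 = 19.888 A
Step 2: Q_cell = I^2 * R = 19.888^2 * 0.0277 = 10.956 W
Step 3: Q_total = 53 * 10.956 = 580.67 W
Step 4: m_dot = Q_total / (cp * dT) = 580.67 / (4186 * 11.96) = 0.01160 kg/s

0.01160 kg/s


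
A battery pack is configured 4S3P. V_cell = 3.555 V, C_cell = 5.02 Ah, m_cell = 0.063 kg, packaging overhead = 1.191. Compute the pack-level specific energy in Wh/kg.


Step 1: V_pack = 4 * 3.555 = 14.22 V
Step 2: C_pack = 3 * 5.02 = 15.06 Ah
Step 3: E_pack = V_pack * C_pack = 14.22 * 15.06 = 214.15 Wh
Step 4: m_pack = 4 * 3 * 0.063 * 1.191 = 0.9004 kg
Step 5: ED = E_pack / m_pack = 214.15 / 0.9004 = 237.8 Wh/kg

237.8 Wh/kg


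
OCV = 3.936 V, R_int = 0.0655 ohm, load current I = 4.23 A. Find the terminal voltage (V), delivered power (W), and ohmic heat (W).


Step 1: V_terminal = OCV - I*R = 3.936 - 4.23 * 0.0655 = 3.6589 V
Step 2: P_out = V_terminal * I = 3.6589 * 4.23 = 15.48 W
Step 3: Q = I^2 * R = 4.23^2 * 0.0655 = 1.172 W

V=3.6589 V, P=15.48 W, Q=1.172 W


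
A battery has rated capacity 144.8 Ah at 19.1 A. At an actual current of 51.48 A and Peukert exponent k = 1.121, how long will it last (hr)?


Step 1: t_rated = C / I_rated = 144.8 / 19.1 = 7.5812 hr
Step 2: ratio = 19.1 / 51.48 = 0.37102
Step 3: ratio^k = 0.37102^1.121 = 0.32907
Step 4: t = t_rated * ratio^k = 7.5812 * 0.32907 = 2.495 hr

2.495 hr


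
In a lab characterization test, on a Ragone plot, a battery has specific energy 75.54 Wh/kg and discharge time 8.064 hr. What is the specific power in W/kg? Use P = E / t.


P_specific = E / t = 75.54 / 8.064 = 9.368 W/kg

9.368 W/kg


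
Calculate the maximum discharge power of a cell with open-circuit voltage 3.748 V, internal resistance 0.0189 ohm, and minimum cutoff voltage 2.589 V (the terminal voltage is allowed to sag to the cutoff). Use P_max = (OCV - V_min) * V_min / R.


P_max = (OCV - V_min) * V_min / R = (3.748 - 2.589) * 2.589 / 0.0189 = 1.159 * 2.589 / 0.0189 = 158.8 W

158.8 W
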